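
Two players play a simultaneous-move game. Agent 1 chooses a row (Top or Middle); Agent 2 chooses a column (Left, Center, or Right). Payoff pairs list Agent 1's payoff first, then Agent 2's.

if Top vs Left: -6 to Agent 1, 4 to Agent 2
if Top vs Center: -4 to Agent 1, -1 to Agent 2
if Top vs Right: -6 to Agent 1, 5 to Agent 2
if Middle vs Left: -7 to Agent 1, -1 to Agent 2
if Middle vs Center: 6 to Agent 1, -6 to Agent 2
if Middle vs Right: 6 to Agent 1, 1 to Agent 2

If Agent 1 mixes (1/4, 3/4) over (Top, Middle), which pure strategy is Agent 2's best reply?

Agent 2's best reply maximizes expected payoff against the mix.
Left: (1/4)·4 + (3/4)·(-1) = 1/4
Center: (1/4)·(-1) + (3/4)·(-6) = -19/4
Right: (1/4)·5 + (3/4)·1 = 2
Highest expected payoff is 2, from Right.

Right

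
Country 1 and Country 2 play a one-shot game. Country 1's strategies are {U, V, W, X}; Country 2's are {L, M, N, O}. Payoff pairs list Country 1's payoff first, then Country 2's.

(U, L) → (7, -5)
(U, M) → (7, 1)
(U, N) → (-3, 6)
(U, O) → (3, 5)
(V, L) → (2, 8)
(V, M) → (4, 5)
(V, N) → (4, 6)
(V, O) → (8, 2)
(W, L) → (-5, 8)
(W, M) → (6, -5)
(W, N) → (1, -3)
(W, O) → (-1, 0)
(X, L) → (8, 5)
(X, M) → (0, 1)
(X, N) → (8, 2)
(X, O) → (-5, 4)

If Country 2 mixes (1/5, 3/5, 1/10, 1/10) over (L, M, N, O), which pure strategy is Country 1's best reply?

U

Compute Country 1's expected payoff from each pure strategy against the given mix.
U: (1/5)·7 + (3/5)·7 + (1/10)·(-3) + (1/10)·3 = 28/5
V: (1/5)·2 + (3/5)·4 + (1/10)·4 + (1/10)·8 = 4
W: (1/5)·(-5) + (3/5)·6 + (1/10)·1 + (1/10)·(-1) = 13/5
X: (1/5)·8 + (3/5)·0 + (1/10)·8 + (1/10)·(-5) = 19/10
Highest expected payoff is 28/5, from U.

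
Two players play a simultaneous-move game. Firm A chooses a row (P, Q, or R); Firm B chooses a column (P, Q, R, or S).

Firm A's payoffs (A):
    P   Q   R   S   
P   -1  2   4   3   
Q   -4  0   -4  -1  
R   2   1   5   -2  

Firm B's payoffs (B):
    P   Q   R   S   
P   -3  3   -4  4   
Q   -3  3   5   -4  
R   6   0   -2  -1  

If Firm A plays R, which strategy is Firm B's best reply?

P

With Firm A fixed at R, Firm B's payoffs are: P → 6, Q → 0, R → -2, S → -1.
The maximum is 6, achieved by P.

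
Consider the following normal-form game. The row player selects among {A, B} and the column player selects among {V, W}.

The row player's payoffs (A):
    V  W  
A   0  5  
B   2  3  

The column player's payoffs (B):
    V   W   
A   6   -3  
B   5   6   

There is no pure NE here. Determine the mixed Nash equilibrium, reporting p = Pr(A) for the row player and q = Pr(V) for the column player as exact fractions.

p = 1/10, q = 1/2

In a mixed NE each player is indifferent between their pure strategies, so the opponent's mix sets the indifference.
The column player indifferent between V and W: p·6 + (1−p)·5 = p·(-3) + (1−p)·6 ⟹ 5 + 1p = 6 + (-9)p ⟹ p = 1/10.
The row player indifferent between A and B: q·0 + (1−q)·5 = q·2 + (1−q)·3 ⟹ 5 + (-5)q = 3 + (-1)q ⟹ q = 1/2.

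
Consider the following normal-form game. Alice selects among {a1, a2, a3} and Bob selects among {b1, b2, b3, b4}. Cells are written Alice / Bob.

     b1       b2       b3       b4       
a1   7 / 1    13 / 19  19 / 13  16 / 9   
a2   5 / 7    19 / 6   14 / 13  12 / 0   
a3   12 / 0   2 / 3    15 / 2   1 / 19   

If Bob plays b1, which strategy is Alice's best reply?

With Bob fixed at b1, Alice's payoffs are: a1 → 7, a2 → 5, a3 → 12.
The maximum is 12, achieved by a3.

a3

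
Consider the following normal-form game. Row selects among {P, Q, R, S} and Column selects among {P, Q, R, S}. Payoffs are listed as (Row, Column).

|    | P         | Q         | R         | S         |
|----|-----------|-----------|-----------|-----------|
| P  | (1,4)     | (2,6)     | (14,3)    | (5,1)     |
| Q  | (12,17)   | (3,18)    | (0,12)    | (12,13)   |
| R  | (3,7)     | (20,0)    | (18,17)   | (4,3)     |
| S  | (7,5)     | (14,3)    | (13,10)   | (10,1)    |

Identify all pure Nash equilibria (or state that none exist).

Check mutual best responses: a cell is a NE iff neither player can gain by unilaterally deviating.
Row's best responses — vs P: Q (payoff 12); vs Q: R (payoff 20); vs R: R (payoff 18); vs S: Q (payoff 12).
Column's best responses — vs P: Q (payoff 6); vs Q: Q (payoff 18); vs R: R (payoff 17); vs S: R (payoff 10).
The only mutual best response is (R, R); neither player gains by switching there.

(R, R)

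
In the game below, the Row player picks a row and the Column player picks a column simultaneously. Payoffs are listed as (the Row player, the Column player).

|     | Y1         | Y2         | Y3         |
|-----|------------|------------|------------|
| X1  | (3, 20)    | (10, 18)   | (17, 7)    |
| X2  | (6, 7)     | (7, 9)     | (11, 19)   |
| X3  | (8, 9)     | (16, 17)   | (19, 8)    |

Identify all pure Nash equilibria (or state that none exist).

(X3, Y2)

Check mutual best responses: a cell is a NE iff neither player can gain by unilaterally deviating.
The Row player's best responses — vs Y1: X3 (payoff 8); vs Y2: X3 (payoff 16); vs Y3: X3 (payoff 19).
The Column player's best responses — vs X1: Y1 (payoff 20); vs X2: Y3 (payoff 19); vs X3: Y2 (payoff 17).
The only mutual best response is (X3, Y2); neither player gains by switching there.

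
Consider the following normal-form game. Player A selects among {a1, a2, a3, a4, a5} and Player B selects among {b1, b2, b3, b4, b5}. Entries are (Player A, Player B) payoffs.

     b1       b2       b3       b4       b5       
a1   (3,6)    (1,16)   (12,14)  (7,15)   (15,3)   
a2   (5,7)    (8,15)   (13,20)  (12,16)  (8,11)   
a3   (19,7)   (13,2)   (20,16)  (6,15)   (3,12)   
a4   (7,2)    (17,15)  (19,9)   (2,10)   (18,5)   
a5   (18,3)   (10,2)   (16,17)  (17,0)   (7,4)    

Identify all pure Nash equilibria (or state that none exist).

A profile is a Nash equilibrium when each player is best-responding to the other.
Player A's best responses — vs b1: a3 (payoff 19); vs b2: a4 (payoff 17); vs b3: a3 (payoff 20); vs b4: a5 (payoff 17); vs b5: a4 (payoff 18).
Player B's best responses — vs a1: b2 (payoff 16); vs a2: b3 (payoff 20); vs a3: b3 (payoff 16); vs a4: b2 (payoff 15); vs a5: b3 (payoff 17).
Mutual best responses occur at (a3, b3) and (a4, b2); at each, neither player gains by switching.

(a3, b3) and (a4, b2)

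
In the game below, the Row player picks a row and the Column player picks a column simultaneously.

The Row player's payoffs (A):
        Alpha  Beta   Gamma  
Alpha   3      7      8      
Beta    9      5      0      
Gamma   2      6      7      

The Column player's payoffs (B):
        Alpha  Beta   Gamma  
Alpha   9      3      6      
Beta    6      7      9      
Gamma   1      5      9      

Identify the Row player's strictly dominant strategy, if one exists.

Check whether one of the Row player's strategies beats all alternatives regardless of what the opponent does.
Alpha is not dominant: against Alpha, Beta gives 9 > 3.
Beta is not dominant: against Beta, Alpha gives 7 > 5.
Gamma is not dominant: against Alpha, Alpha gives 3 > 2.
No single strategy is best against every opponent action.

No strictly dominant strategy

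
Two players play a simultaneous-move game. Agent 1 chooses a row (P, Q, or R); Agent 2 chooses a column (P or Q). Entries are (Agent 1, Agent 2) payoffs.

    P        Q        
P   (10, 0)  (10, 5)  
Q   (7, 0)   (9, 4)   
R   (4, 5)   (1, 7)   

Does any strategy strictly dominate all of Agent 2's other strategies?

Q

A strategy is strictly dominant if it gives Agent 2 a strictly higher payoff than every other strategy, against every choice by the opponent.
Q strictly dominates: vs P: 5 > 0; vs Q: 4 > 0; vs R: 7 > 5.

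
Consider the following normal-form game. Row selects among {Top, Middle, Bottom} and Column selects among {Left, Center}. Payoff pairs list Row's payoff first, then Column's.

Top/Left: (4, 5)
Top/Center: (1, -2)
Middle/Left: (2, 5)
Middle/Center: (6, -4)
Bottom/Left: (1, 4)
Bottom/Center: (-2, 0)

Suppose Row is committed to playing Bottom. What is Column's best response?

Left

With Row fixed at Bottom, Column's payoffs are: Left → 4, Center → 0.
The maximum is 4, achieved by Left.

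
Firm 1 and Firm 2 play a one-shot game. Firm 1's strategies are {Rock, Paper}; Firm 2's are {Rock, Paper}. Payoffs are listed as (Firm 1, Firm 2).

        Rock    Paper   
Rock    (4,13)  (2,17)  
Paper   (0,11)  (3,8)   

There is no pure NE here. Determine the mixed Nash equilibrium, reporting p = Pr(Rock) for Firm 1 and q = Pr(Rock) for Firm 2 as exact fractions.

p = 3/7, q = 1/5

Each player's mixing probability is pinned down by making the *other* player indifferent.
Firm 2 indifferent between Rock and Paper: p·13 + (1−p)·11 = p·17 + (1−p)·8 ⟹ 11 + 2p = 8 + 9p ⟹ p = 3/7.
Firm 1 indifferent between Rock and Paper: q·4 + (1−q)·2 = q·0 + (1−q)·3 ⟹ 2 + 2q = 3 + (-3)q ⟹ q = 1/5.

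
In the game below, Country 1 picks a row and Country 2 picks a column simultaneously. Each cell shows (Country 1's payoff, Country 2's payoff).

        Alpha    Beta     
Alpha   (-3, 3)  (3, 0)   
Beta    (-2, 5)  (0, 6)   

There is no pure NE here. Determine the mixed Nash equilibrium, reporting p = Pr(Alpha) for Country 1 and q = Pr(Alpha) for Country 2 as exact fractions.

p = 1/4, q = 3/4

In a mixed NE each player is indifferent between their pure strategies, so the opponent's mix sets the indifference.
Country 2 indifferent between Alpha and Beta: p·3 + (1−p)·5 = p·0 + (1−p)·6 ⟹ 5 + (-2)p = 6 + (-6)p ⟹ p = 1/4.
Country 1 indifferent between Alpha and Beta: q·(-3) + (1−q)·3 = q·(-2) + (1−q)·0 ⟹ 3 + (-6)q = 0 + (-2)q ⟹ q = 3/4.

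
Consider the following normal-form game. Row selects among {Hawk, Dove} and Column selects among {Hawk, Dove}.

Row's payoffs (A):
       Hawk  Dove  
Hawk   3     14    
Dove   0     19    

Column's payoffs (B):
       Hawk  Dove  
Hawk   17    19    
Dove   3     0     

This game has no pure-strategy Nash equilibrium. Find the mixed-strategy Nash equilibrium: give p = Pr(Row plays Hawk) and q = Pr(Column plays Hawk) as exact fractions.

In a mixed NE each player is indifferent between their pure strategies, so the opponent's mix sets the indifference.
Column indifferent between Hawk and Dove: p·17 + (1−p)·3 = p·19 + (1−p)·0 ⟹ 3 + 14p = 0 + 19p ⟹ p = 3/5.
Row indifferent between Hawk and Dove: q·3 + (1−q)·14 = q·0 + (1−q)·19 ⟹ 14 + (-11)q = 19 + (-19)q ⟹ q = 5/8.

p = 3/5, q = 5/8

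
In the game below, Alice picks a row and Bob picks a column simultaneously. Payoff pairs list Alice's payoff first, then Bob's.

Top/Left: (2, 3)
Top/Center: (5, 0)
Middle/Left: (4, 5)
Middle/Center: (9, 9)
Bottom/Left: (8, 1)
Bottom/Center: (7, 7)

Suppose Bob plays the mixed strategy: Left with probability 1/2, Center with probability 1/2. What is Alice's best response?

Alice's best reply maximizes expected payoff against the mix.
Top: (1/2)·2 + (1/2)·5 = 7/2
Middle: (1/2)·4 + (1/2)·9 = 13/2
Bottom: (1/2)·8 + (1/2)·7 = 15/2
Highest expected payoff is 15/2, from Bottom.

Bottom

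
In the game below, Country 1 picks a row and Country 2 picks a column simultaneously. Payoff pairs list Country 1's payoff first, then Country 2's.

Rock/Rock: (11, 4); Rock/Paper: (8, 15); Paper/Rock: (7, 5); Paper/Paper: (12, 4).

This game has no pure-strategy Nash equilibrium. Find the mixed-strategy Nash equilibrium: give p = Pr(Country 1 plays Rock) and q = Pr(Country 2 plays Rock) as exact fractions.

p = 1/12, q = 1/2

In a mixed NE each player is indifferent between their pure strategies, so the opponent's mix sets the indifference.
Country 2 indifferent between Rock and Paper: p·4 + (1−p)·5 = p·15 + (1−p)·4 ⟹ 5 + (-1)p = 4 + 11p ⟹ p = 1/12.
Country 1 indifferent between Rock and Paper: q·11 + (1−q)·8 = q·7 + (1−q)·12 ⟹ 8 + 3q = 12 + (-5)q ⟹ q = 1/2.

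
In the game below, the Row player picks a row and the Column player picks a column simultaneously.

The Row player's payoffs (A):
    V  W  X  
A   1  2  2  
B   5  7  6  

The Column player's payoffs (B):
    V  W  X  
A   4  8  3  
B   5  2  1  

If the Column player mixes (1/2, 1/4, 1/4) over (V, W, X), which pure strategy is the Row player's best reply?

The Row player's best reply maximizes expected payoff against the mix.
A: (1/2)·1 + (1/4)·2 + (1/4)·2 = 3/2
B: (1/2)·5 + (1/4)·7 + (1/4)·6 = 23/4
Highest expected payoff is 23/4, from B.

B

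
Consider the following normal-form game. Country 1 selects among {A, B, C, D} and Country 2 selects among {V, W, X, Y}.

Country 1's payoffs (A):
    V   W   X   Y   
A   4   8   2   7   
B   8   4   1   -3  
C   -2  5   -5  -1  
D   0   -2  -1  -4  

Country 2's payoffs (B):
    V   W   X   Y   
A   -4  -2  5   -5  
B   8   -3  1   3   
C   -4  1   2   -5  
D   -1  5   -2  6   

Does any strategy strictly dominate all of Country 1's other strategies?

None

A strategy is strictly dominant if it gives Country 1 a strictly higher payoff than every other strategy, against every choice by the opponent.
A is not dominant: against V, B gives 8 > 4.
B is not dominant: against W, A gives 8 > 4.
C is not dominant: against V, A gives 4 > -2.
D is not dominant: against V, A gives 4 > 0.
No single strategy is best against every opponent action.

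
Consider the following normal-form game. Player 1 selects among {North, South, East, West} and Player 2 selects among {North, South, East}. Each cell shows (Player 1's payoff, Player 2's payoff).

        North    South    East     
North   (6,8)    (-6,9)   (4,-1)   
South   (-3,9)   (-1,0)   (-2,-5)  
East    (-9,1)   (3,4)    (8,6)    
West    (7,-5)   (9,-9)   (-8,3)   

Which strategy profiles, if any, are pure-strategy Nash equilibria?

A profile is a Nash equilibrium when each player is best-responding to the other.
Player 1's best responses — vs North: West (payoff 7); vs South: West (payoff 9); vs East: East (payoff 8).
Player 2's best responses — vs North: South (payoff 9); vs South: North (payoff 9); vs East: East (payoff 6); vs West: East (payoff 3).
The only mutual best response is (East, East); neither player gains by switching there.

(East, East)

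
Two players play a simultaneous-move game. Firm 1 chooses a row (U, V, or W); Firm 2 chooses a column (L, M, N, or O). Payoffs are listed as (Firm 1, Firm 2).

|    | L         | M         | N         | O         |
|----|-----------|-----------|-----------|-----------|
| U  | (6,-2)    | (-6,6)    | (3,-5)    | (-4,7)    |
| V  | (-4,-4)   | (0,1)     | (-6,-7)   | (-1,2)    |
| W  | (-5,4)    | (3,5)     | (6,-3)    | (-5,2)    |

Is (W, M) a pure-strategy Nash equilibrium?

Yes

Holding Firm 2 at M: Firm 1 gets 3 from W, versus -6 from U, 0 from V. No profitable deviation for Firm 1.
Holding Firm 1 at W: Firm 2 gets 5 from M, versus 4 from L, -3 from N, 2 from O. No profitable deviation for Firm 2 either.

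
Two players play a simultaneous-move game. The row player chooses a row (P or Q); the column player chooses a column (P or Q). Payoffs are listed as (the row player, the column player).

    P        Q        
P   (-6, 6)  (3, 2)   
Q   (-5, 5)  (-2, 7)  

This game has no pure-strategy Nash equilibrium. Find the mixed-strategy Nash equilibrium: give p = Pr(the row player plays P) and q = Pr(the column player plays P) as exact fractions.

p = 1/3, q = 5/6

Each player's mixing probability is pinned down by making the *other* player indifferent.
The column player indifferent between P and Q: p·6 + (1−p)·5 = p·2 + (1−p)·7 ⟹ 5 + 1p = 7 + (-5)p ⟹ p = 1/3.
The row player indifferent between P and Q: q·(-6) + (1−q)·3 = q·(-5) + (1−q)·(-2) ⟹ 3 + (-9)q = (-2) + (-3)q ⟹ q = 5/6.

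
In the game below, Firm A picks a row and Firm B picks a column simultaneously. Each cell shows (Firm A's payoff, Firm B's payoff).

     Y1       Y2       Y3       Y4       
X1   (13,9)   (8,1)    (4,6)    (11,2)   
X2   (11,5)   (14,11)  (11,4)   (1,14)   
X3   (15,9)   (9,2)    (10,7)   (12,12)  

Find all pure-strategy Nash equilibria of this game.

A profile is a Nash equilibrium when each player is best-responding to the other.
Firm A's best responses — vs Y1: X3 (payoff 15); vs Y2: X2 (payoff 14); vs Y3: X2 (payoff 11); vs Y4: X3 (payoff 12).
Firm B's best responses — vs X1: Y1 (payoff 9); vs X2: Y4 (payoff 14); vs X3: Y4 (payoff 12).
The only mutual best response is (X3, Y4); neither player gains by switching there.

(X3, Y4)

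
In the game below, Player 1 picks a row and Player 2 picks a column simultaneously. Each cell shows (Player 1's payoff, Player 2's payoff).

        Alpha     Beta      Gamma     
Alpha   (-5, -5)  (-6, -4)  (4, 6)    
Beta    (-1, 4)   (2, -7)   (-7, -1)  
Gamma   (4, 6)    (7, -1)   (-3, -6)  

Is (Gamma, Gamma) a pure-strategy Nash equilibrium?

Holding Player 2 at Gamma: Player 1 gets -3 from Gamma but could get 4 by switching to Alpha. Player 1 has a profitable deviation.

No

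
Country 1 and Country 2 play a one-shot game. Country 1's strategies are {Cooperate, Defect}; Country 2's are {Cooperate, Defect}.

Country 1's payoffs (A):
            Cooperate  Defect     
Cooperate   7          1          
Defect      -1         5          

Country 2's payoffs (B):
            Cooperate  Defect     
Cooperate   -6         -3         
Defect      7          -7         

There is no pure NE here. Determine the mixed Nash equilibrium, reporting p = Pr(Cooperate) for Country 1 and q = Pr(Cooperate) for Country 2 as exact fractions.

Each player's mixing probability is pinned down by making the *other* player indifferent.
Country 2 indifferent between Cooperate and Defect: p·(-6) + (1−p)·7 = p·(-3) + (1−p)·(-7) ⟹ 7 + (-13)p = (-7) + 4p ⟹ p = 14/17.
Country 1 indifferent between Cooperate and Defect: q·7 + (1−q)·1 = q·(-1) + (1−q)·5 ⟹ 1 + 6q = 5 + (-6)q ⟹ q = 1/3.

p = 14/17, q = 1/3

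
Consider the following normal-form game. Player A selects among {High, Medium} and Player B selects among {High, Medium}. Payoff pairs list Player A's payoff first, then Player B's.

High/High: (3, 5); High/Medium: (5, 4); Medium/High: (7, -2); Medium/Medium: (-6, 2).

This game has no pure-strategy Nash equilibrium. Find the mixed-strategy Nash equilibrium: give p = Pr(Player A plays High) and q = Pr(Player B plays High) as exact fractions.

In a mixed NE each player is indifferent between their pure strategies, so the opponent's mix sets the indifference.
Player B indifferent between High and Medium: p·5 + (1−p)·(-2) = p·4 + (1−p)·2 ⟹ (-2) + 7p = 2 + 2p ⟹ p = 4/5.
Player A indifferent between High and Medium: q·3 + (1−q)·5 = q·7 + (1−q)·(-6) ⟹ 5 + (-2)q = (-6) + 13q ⟹ q = 11/15.

p = 4/5, q = 11/15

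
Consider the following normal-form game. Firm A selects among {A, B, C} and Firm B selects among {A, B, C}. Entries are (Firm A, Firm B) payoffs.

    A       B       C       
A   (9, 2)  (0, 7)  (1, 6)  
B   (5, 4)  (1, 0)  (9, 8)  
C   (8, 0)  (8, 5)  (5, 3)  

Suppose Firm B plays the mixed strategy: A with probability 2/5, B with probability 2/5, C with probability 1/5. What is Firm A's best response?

C

Firm A's best reply maximizes expected payoff against the mix.
A: (2/5)·9 + (2/5)·0 + (1/5)·1 = 19/5
B: (2/5)·5 + (2/5)·1 + (1/5)·9 = 21/5
C: (2/5)·8 + (2/5)·8 + (1/5)·5 = 37/5
Highest expected payoff is 37/5, from C.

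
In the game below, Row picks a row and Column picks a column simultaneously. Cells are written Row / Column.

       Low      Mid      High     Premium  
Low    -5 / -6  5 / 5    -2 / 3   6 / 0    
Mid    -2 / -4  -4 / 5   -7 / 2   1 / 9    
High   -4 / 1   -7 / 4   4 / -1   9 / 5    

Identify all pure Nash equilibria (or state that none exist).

(Low, Mid) and (High, Premium)

Find each player's best response to every opponent strategy; NE are the intersections.
Row's best responses — vs Low: Mid (payoff -2); vs Mid: Low (payoff 5); vs High: High (payoff 4); vs Premium: High (payoff 9).
Column's best responses — vs Low: Mid (payoff 5); vs Mid: Premium (payoff 9); vs High: Premium (payoff 5).
Mutual best responses occur at (Low, Mid) and (High, Premium); at each, neither player gains by switching.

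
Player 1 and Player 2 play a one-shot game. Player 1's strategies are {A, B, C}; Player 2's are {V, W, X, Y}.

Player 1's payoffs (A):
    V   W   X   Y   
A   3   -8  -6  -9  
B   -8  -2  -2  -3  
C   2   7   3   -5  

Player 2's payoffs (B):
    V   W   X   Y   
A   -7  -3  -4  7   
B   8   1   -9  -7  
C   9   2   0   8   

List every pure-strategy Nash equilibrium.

There is no pure-strategy Nash equilibrium

Find each player's best response to every opponent strategy; NE are the intersections.
Player 1's best responses — vs V: A (payoff 3); vs W: C (payoff 7); vs X: C (payoff 3); vs Y: B (payoff -3).
Player 2's best responses — vs A: Y (payoff 7); vs B: V (payoff 8); vs C: V (payoff 9).
No cell has both players best-responding. For instance, Player 1's best reply to X is C, but against C Player 2 prefers V over X.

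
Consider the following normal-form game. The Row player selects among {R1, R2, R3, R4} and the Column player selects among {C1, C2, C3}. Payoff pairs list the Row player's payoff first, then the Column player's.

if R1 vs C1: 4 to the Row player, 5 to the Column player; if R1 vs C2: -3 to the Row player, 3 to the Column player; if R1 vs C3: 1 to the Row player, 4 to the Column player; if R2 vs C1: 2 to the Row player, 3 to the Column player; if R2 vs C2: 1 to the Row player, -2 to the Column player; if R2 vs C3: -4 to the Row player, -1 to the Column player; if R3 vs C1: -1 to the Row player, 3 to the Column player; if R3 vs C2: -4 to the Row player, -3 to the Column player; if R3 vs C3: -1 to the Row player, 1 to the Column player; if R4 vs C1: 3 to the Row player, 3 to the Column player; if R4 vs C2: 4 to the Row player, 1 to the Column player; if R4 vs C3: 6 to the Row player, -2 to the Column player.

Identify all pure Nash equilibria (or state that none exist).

(R1, C1)

A profile is a Nash equilibrium when each player is best-responding to the other.
The Row player's best responses — vs C1: R1 (payoff 4); vs C2: R4 (payoff 4); vs C3: R4 (payoff 6).
The Column player's best responses — vs R1: C1 (payoff 5); vs R2: C1 (payoff 3); vs R3: C1 (payoff 3); vs R4: C1 (payoff 3).
The only mutual best response is (R1, C1); neither player gains by switching there.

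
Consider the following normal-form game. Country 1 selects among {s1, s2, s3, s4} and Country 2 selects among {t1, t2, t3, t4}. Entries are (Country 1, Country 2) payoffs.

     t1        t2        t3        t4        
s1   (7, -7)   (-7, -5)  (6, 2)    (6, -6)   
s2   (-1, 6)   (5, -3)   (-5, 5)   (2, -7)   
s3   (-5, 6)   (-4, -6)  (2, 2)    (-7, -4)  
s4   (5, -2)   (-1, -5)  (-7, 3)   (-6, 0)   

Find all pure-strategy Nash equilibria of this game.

A profile is a Nash equilibrium when each player is best-responding to the other.
Country 1's best responses — vs t1: s1 (payoff 7); vs t2: s2 (payoff 5); vs t3: s1 (payoff 6); vs t4: s1 (payoff 6).
Country 2's best responses — vs s1: t3 (payoff 2); vs s2: t1 (payoff 6); vs s3: t1 (payoff 6); vs s4: t3 (payoff 3).
The only mutual best response is (s1, t3); neither player gains by switching there.

(s1, t3)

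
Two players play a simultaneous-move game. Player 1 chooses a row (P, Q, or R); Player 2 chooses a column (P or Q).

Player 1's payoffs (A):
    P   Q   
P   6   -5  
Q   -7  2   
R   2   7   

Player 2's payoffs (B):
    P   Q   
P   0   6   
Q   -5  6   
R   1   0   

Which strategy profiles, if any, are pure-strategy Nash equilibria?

None

A profile is a Nash equilibrium when each player is best-responding to the other.
Player 1's best responses — vs P: P (payoff 6); vs Q: R (payoff 7).
Player 2's best responses — vs P: Q (payoff 6); vs Q: Q (payoff 6); vs R: P (payoff 1).
No cell has both players best-responding. For instance, Player 1's best reply to P is P, but against P Player 2 prefers Q over P.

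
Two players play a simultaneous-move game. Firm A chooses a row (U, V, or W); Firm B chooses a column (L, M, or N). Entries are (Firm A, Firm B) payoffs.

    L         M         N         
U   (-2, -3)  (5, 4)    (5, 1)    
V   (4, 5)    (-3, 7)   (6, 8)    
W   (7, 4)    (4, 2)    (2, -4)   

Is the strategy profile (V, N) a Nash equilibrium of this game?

Yes

Holding Firm B at N: Firm A gets 6 from V, versus 5 from U, 2 from W. No profitable deviation for Firm A.
Holding Firm A at V: Firm B gets 8 from N, versus 5 from L, 7 from M. No profitable deviation for Firm B either.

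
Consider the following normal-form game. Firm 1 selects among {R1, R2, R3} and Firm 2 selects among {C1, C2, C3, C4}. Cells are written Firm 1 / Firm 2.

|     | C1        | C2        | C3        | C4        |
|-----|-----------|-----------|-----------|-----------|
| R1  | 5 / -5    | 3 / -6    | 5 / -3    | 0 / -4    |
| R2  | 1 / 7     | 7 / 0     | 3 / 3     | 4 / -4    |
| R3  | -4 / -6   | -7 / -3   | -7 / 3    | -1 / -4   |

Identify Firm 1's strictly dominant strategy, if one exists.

A strategy is strictly dominant if it gives Firm 1 a strictly higher payoff than every other strategy, against every choice by the opponent.
R1 is not dominant: against C2, R2 gives 7 > 3.
R2 is not dominant: against C1, R1 gives 5 > 1.
R3 is not dominant: against C1, R1 gives 5 > -4.
No single strategy is best against every opponent action.

None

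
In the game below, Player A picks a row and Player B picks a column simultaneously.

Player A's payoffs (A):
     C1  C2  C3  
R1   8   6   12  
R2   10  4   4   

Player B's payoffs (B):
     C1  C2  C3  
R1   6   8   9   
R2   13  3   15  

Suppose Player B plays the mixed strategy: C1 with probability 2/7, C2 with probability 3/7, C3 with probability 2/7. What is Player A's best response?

R1

Compute Player A's expected payoff from each pure strategy against the given mix.
R1: (2/7)·8 + (3/7)·6 + (2/7)·12 = 58/7
R2: (2/7)·10 + (3/7)·4 + (2/7)·4 = 40/7
Highest expected payoff is 58/7, from R1.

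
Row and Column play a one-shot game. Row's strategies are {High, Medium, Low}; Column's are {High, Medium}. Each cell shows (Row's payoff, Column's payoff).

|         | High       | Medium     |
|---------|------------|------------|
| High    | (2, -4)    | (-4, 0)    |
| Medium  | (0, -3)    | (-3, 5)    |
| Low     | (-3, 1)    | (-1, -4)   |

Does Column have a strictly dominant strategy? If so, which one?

A strategy is strictly dominant if it gives Column a strictly higher payoff than every other strategy, against every choice by the opponent.
High is not dominant: against High, Medium gives 0 > -4.
Medium is not dominant: against Low, High gives 1 > -4.
No single strategy is best against every opponent action.

No strictly dominant strategy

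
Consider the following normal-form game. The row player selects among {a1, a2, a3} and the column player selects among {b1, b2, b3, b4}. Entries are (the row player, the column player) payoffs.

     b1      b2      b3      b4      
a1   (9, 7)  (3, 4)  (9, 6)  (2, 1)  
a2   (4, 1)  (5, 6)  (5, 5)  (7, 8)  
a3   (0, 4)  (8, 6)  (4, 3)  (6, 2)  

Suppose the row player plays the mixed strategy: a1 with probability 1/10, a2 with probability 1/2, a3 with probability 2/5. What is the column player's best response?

b2

Compute the column player's expected payoff from each pure strategy against the given mix.
b1: (1/10)·7 + (1/2)·1 + (2/5)·4 = 14/5
b2: (1/10)·4 + (1/2)·6 + (2/5)·6 = 29/5
b3: (1/10)·6 + (1/2)·5 + (2/5)·3 = 43/10
b4: (1/10)·1 + (1/2)·8 + (2/5)·2 = 49/10
Highest expected payoff is 29/5, from b2.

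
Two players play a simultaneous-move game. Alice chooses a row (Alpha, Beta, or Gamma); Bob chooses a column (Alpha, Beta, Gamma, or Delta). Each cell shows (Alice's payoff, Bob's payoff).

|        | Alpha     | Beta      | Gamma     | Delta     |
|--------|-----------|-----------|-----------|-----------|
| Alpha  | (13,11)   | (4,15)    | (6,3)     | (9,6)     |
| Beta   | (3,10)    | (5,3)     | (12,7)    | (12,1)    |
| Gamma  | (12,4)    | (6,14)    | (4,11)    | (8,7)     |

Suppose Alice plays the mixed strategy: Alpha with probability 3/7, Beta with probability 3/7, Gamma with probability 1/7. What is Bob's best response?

Beta

Bob's best reply maximizes expected payoff against the mix.
Alpha: (3/7)·11 + (3/7)·10 + (1/7)·4 = 67/7
Beta: (3/7)·15 + (3/7)·3 + (1/7)·14 = 68/7
Gamma: (3/7)·3 + (3/7)·7 + (1/7)·11 = 41/7
Delta: (3/7)·6 + (3/7)·1 + (1/7)·7 = 4
Highest expected payoff is 68/7, from Beta.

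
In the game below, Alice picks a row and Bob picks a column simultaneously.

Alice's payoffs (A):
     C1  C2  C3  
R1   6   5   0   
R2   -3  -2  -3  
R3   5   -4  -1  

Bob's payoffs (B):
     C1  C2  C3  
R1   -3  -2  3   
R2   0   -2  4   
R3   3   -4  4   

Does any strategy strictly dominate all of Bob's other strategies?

C3

Check whether one of Bob's strategies beats all alternatives regardless of what the opponent does.
C3 strictly dominates: vs R1: 3 > each of {-3, -2}; vs R2: 4 > each of {0, -2}; vs R3: 4 > each of {3, -4}.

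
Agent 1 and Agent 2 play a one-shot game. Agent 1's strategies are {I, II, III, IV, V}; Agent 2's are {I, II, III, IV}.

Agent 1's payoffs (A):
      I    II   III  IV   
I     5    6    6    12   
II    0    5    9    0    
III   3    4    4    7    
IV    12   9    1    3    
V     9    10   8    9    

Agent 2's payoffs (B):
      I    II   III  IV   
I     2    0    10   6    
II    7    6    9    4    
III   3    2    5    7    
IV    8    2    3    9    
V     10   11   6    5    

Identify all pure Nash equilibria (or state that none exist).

(II, III) and (V, II)

A profile is a Nash equilibrium when each player is best-responding to the other.
Agent 1's best responses — vs I: IV (payoff 12); vs II: V (payoff 10); vs III: II (payoff 9); vs IV: I (payoff 12).
Agent 2's best responses — vs I: III (payoff 10); vs II: III (payoff 9); vs III: IV (payoff 7); vs IV: IV (payoff 9); vs V: II (payoff 11).
Mutual best responses occur at (II, III) and (V, II); at each, neither player gains by switching.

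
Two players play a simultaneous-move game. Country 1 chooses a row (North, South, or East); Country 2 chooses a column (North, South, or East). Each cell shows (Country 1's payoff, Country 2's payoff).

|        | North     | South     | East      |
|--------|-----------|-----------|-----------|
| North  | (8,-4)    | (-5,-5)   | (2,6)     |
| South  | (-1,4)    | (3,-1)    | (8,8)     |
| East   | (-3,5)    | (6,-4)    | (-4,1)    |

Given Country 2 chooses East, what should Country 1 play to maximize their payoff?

With Country 2 fixed at East, Country 1's payoffs are: North → 2, South → 8, East → -4.
The maximum is 8, achieved by South.

South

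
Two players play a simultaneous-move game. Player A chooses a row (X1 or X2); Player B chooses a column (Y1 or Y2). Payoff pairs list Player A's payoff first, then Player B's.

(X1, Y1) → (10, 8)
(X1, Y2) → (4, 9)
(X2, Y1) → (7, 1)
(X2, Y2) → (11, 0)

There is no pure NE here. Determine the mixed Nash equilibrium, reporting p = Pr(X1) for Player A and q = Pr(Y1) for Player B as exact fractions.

Each player's mixing probability is pinned down by making the *other* player indifferent.
Player B indifferent between Y1 and Y2: p·8 + (1−p)·1 = p·9 + (1−p)·0 ⟹ 1 + 7p = 0 + 9p ⟹ p = 1/2.
Player A indifferent between X1 and X2: q·10 + (1−q)·4 = q·7 + (1−q)·11 ⟹ 4 + 6q = 11 + (-4)q ⟹ q = 7/10.

p = 1/2, q = 7/10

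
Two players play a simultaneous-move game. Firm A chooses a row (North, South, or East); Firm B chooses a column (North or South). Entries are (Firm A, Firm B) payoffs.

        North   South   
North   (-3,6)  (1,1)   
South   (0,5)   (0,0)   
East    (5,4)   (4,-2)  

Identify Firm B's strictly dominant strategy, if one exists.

A strategy is strictly dominant if it gives Firm B a strictly higher payoff than every other strategy, against every choice by the opponent.
North strictly dominates: vs North: 6 > 1; vs South: 5 > 0; vs East: 4 > -2.

North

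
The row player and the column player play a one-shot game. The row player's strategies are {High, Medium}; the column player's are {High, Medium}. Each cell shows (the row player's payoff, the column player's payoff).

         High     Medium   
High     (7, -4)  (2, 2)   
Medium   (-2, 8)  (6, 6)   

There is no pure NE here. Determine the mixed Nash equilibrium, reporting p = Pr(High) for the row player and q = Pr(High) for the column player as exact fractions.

Each player's mixing probability is pinned down by making the *other* player indifferent.
The column player indifferent between High and Medium: p·(-4) + (1−p)·8 = p·2 + (1−p)·6 ⟹ 8 + (-12)p = 6 + (-4)p ⟹ p = 1/4.
The row player indifferent between High and Medium: q·7 + (1−q)·2 = q·(-2) + (1−q)·6 ⟹ 2 + 5q = 6 + (-8)q ⟹ q = 4/13.

p = 1/4, q = 4/13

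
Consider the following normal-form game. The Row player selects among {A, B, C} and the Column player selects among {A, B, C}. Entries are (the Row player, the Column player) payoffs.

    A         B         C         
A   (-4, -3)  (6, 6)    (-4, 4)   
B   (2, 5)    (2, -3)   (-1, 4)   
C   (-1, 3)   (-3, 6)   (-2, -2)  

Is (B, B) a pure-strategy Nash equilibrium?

Holding the Column player at B: the Row player gets 2 from B but could get 6 by switching to A. The Row player has a profitable deviation.

No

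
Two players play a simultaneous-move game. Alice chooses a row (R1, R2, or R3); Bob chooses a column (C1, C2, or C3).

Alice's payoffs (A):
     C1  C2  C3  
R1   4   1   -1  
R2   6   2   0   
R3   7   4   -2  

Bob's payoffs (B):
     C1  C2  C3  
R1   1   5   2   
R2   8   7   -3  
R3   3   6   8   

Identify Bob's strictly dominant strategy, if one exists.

Check whether one of Bob's strategies beats all alternatives regardless of what the opponent does.
C1 is not dominant: against R1, C2 gives 5 > 1.
C2 is not dominant: against R2, C1 gives 8 > 7.
C3 is not dominant: against R1, C2 gives 5 > 2.
No single strategy is best against every opponent action.

None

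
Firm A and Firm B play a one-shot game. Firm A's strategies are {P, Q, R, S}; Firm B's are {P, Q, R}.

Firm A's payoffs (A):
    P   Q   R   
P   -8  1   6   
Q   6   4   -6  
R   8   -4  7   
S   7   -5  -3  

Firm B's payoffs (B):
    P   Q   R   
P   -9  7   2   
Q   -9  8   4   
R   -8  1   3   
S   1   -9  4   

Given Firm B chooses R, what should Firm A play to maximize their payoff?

With Firm B fixed at R, Firm A's payoffs are: P → 6, Q → -6, R → 7, S → -3.
The maximum is 7, achieved by R.

R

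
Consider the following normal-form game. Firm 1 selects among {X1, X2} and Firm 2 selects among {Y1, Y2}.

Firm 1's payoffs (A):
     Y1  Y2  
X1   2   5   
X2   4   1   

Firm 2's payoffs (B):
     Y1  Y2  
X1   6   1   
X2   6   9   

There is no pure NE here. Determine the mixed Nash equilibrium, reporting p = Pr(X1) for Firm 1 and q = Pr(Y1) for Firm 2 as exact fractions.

Each player's mixing probability is pinned down by making the *other* player indifferent.
Firm 2 indifferent between Y1 and Y2: p·6 + (1−p)·6 = p·1 + (1−p)·9 ⟹ 6 + 0p = 9 + (-8)p ⟹ p = 3/8.
Firm 1 indifferent between X1 and X2: q·2 + (1−q)·5 = q·4 + (1−q)·1 ⟹ 5 + (-3)q = 1 + 3q ⟹ q = 2/3.

p = 3/8, q = 2/3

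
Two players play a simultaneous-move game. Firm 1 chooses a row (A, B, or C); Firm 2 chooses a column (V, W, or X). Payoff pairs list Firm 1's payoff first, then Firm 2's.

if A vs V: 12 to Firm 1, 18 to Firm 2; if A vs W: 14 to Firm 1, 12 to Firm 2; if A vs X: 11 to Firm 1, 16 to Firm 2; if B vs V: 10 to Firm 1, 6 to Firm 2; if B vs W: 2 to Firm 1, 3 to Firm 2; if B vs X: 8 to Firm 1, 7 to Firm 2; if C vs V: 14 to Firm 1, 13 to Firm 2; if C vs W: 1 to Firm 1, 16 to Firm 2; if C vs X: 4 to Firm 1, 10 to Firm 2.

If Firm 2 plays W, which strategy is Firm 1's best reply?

A

With Firm 2 fixed at W, Firm 1's payoffs are: A → 14, B → 2, C → 1.
The maximum is 14, achieved by A.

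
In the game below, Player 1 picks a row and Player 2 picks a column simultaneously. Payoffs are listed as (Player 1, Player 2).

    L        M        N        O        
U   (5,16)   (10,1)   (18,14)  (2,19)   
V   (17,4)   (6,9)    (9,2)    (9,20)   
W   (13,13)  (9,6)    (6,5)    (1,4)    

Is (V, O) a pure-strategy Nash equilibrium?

Yes

Holding Player 2 at O: Player 1 gets 9 from V, versus 2 from U, 1 from W. No profitable deviation for Player 1.
Holding Player 1 at V: Player 2 gets 20 from O, versus 4 from L, 9 from M, 2 from N. No profitable deviation for Player 2 either.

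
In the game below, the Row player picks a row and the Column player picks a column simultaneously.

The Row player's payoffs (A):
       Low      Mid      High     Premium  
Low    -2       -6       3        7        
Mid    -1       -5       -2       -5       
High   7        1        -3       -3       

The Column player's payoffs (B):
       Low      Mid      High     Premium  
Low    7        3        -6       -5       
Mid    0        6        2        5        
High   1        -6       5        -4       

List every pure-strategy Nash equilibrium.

None

Find each player's best response to every opponent strategy; NE are the intersections.
The Row player's best responses — vs Low: High (payoff 7); vs Mid: High (payoff 1); vs High: Low (payoff 3); vs Premium: Low (payoff 7).
The Column player's best responses — vs Low: Low (payoff 7); vs Mid: Mid (payoff 6); vs High: High (payoff 5).
No cell has both players best-responding. For instance, the Row player's best reply to Mid is High, but against High the Column player prefers High over Mid.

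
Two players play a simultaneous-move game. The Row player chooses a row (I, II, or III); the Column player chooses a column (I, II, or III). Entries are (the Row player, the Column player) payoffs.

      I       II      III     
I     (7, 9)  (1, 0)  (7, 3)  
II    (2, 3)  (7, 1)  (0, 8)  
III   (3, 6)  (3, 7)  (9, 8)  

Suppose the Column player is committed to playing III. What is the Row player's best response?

III

With the Column player fixed at III, the Row player's payoffs are: I → 7, II → 0, III → 9.
The maximum is 9, achieved by III.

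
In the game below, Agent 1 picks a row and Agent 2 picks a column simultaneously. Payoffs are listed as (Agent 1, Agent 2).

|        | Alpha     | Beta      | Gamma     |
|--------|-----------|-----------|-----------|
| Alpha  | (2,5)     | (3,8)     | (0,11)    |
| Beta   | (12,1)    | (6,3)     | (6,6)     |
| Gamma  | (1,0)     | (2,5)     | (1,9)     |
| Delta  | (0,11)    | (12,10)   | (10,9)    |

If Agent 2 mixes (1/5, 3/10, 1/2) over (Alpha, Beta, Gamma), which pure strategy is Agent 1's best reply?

Compute Agent 1's expected payoff from each pure strategy against the given mix.
Alpha: (1/5)·2 + (3/10)·3 + (1/2)·0 = 13/10
Beta: (1/5)·12 + (3/10)·6 + (1/2)·6 = 36/5
Gamma: (1/5)·1 + (3/10)·2 + (1/2)·1 = 13/10
Delta: (1/5)·0 + (3/10)·12 + (1/2)·10 = 43/5
Highest expected payoff is 43/5, from Delta.

Delta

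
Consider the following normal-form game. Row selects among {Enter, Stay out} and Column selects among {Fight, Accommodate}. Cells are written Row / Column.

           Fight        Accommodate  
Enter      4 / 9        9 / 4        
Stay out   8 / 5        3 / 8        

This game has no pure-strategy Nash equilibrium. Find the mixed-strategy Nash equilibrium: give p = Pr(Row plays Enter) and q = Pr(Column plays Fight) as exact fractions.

Each player's mixing probability is pinned down by making the *other* player indifferent.
Column indifferent between Fight and Accommodate: p·9 + (1−p)·5 = p·4 + (1−p)·8 ⟹ 5 + 4p = 8 + (-4)p ⟹ p = 3/8.
Row indifferent between Enter and Stay out: q·4 + (1−q)·9 = q·8 + (1−q)·3 ⟹ 9 + (-5)q = 3 + 5q ⟹ q = 3/5.

p = 3/8, q = 3/5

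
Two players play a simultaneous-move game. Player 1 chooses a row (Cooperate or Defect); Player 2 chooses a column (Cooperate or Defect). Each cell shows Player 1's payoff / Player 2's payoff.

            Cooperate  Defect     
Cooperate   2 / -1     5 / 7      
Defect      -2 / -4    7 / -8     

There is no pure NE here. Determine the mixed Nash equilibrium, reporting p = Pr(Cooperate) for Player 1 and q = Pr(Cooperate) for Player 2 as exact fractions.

In a mixed NE each player is indifferent between their pure strategies, so the opponent's mix sets the indifference.
Player 2 indifferent between Cooperate and Defect: p·(-1) + (1−p)·(-4) = p·7 + (1−p)·(-8) ⟹ (-4) + 3p = (-8) + 15p ⟹ p = 1/3.
Player 1 indifferent between Cooperate and Defect: q·2 + (1−q)·5 = q·(-2) + (1−q)·7 ⟹ 5 + (-3)q = 7 + (-9)q ⟹ q = 1/3.

p = 1/3, q = 1/3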